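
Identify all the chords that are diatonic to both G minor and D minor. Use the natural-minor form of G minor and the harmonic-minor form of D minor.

Triads in G minor (natural minor): G minor (i), A diminished (ii°), B♭ major (III), C minor (iv), D minor (v), E♭ major (VI), F major (VII).
Triads in D minor (harmonic minor): D minor (i), E diminished (ii°), F augmented (III+), G minor (iv), A major (V), B♭ major (VI), C♯ diminished (vii°).
Shared triads with their functions: G minor (i in G minor, iv in D minor); B♭ major (III in G minor, VI in D minor); D minor (v in G minor, i in D minor).

Gm, B♭, Dm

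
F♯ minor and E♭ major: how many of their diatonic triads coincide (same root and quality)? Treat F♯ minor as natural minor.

Diatonic triads of F♯ minor (natural minor): F♯ minor (i), G♯ diminished (ii°), A major (III), B minor (iv), C♯ minor (v), D major (VI), E major (VII).
Diatonic triads of E♭ major: E♭ major (I), F minor (ii), G minor (iii), A♭ major (IV), B♭ major (V), C minor (vi), D diminished (vii°).
No triad has the same root and quality in both keys.

0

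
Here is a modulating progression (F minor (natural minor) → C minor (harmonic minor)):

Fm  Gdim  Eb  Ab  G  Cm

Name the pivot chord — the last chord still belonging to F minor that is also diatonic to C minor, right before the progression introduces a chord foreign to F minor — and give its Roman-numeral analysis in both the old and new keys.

Chords diatonic to F minor: Fm, Gdim, Ab, Bbm, Cm, Db, Eb.
Reading the progression, the first chord not in that set is G, so the modulation leaves F minor there.
The chord immediately before G is Ab, which is diatonic to both keys: III in F minor and VI in C minor.

Ab — III in F minor, VI in C minor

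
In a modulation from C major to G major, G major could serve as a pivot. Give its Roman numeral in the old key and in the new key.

The scale of C major is C D E F G A B; G is degree 5, and the triad built there (G-B-D) is major, so it is V.
The scale of G major is G A B C D E F♯; G is degree 1, and the triad built there (G-B-D) is major, so it is I.

V in C major; I in G major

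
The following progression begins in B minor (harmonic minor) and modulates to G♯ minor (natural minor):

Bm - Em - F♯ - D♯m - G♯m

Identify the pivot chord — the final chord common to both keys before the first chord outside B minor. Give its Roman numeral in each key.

F♯ — V in B minor, VII in G♯ minor

Chords diatonic to B minor: Bm, C♯dim, Daug, Em, F♯, G, A♯dim.
Reading the progression, the first chord not in that set is D♯m, so the modulation leaves B minor there.
The chord immediately before D♯m is F♯, which is diatonic to both keys: V in B minor and VII in G♯ minor.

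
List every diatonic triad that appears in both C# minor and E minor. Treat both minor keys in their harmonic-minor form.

Triads in C# minor (harmonic minor): C#m (i), D#dim (ii°), Eaug (III+), F#m (iv), G# (V), A (VI), B#dim (vii°).
Triads in E minor (harmonic minor): Em (i), F#dim (ii°), Gaug (III+), Am (iv), B (V), C (VI), D#dim (vii°).
Shared triads with their functions: D#dim (ii° in C# minor, vii° in E minor).

D#dim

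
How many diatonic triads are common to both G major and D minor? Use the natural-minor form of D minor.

2

Diatonic triads of G major: G major (I), A minor (ii), B minor (iii), C major (IV), D major (V), E minor (vi), F# diminished (vii°).
Diatonic triads of D minor (natural minor): D minor (i), E diminished (ii°), F major (III), G minor (iv), A minor (v), Bb major (VI), C major (VII).
Matching root and quality in both lists: A minor, C major.
That gives 2 common triads.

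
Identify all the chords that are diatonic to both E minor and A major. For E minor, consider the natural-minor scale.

Bm, D

Triads in E minor (natural minor): Em (i), F#dim (ii°), G (III), Am (iv), Bm (v), C (VI), D (VII).
Triads in A major: A (I), Bm (ii), C#m (iii), D (IV), E (V), F#m (vi), G#dim (vii°).
Shared triads with their functions: Bm (v in E minor, ii in A major); D (VII in E minor, IV in A major).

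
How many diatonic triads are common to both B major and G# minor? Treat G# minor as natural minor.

7

Diatonic triads of B major: B (I), C#m (ii), D#m (iii), E (IV), F# (V), G#m (vi), A#dim (vii°).
Diatonic triads of G# minor (natural minor): G#m (i), A#dim (ii°), B (III), C#m (iv), D#m (v), E (VI), F# (VII).
Matching root and quality in both lists: B, C#m, D#m, E, F#, G#m, A#dim.
That gives 7 common triads.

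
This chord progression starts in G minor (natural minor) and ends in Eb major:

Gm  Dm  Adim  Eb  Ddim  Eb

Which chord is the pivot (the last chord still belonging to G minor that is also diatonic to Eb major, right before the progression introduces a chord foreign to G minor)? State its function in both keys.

Chords diatonic to G minor: Gm, Adim, Bb, Cm, Dm, Eb, F.
Reading the progression, the first chord not in that set is Ddim, so the modulation leaves G minor there.
The chord immediately before Ddim is Eb, which is diatonic to both keys: VI in G minor and I in Eb major.

Eb — VI in G minor, I in Eb major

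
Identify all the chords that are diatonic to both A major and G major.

Triads in A major: A (I), Bm (ii), C#m (iii), D (IV), E (V), F#m (vi), G#dim (vii°).
Triads in G major: G (I), Am (ii), Bm (iii), C (IV), D (V), Em (vi), F#dim (vii°).
Shared triads with their functions: Bm (ii in A major, iii in G major); D (IV in A major, V in G major).

Bm, D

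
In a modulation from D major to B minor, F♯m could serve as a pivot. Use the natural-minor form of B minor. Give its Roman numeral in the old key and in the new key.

iii in D major; v in B minor

The scale of D major is D E F♯ G A B C♯; F♯ is degree 3, and the triad built there (F♯-A-C♯) is minor, so it is iii.
The scale of B minor (natural minor) is B C♯ D E F♯ G A; F♯ is degree 5, and the triad built there (F♯-A-C♯) is minor, so it is v.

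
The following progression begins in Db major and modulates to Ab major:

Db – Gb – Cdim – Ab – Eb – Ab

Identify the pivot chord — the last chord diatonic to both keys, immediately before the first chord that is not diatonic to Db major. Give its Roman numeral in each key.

Chords diatonic to Db major: Db, Ebm, Fm, Gb, Ab, Bbm, Cdim.
Reading the progression, the first chord not in that set is Eb, so the modulation leaves Db major there.
The chord immediately before Eb is Ab, which is diatonic to both keys: V in Db major and I in Ab major.

Ab — V in Db major, I in Ab major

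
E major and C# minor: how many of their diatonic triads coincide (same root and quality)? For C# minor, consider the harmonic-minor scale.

Diatonic triads of E major: E (I), F#m (ii), G#m (iii), A (IV), B (V), C#m (vi), D#dim (vii°).
Diatonic triads of C# minor (harmonic minor): C#m (i), D#dim (ii°), Eaug (III+), F#m (iv), G# (V), A (VI), B#dim (vii°).
Matching root and quality in both lists: F#m, A, C#m, D#dim.
That gives 4 common triads.

4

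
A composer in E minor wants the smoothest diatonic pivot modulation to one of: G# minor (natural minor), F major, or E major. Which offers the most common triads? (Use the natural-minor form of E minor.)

Triads of E minor (natural minor): Em (i), F#dim (ii°), G (III), Am (iv), Bm (v), C (VI), D (VII).
G# minor (natural minor) shares 0: none.
F major shares 2: Am, C.
E major shares 0: none.
The most common triads (2) are shared with F major.

F major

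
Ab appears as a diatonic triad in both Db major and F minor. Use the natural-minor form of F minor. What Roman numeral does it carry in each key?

The scale of Db major is Db Eb F Gb Ab Bb C; Ab is degree 5, and the triad built there (Ab-C-Eb) is major, so it is V.
The scale of F minor (natural minor) is F G Ab Bb C Db Eb; Ab is degree 3, and the triad built there (Ab-C-Eb) is major, so it is III.

V in Db major; III in F minor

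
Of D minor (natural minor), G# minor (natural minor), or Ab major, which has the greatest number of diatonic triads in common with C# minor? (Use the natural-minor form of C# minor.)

Triads of C# minor (natural minor): C#m (i), D#dim (ii°), E (III), F#m (iv), G#m (v), A (VI), B (VII).
D minor (natural minor) shares 0: none.
G# minor (natural minor) shares 4: C#m, E, G#m, B.
Ab major shares 0: none.
The most common triads (4) are shared with G# minor.

G# minor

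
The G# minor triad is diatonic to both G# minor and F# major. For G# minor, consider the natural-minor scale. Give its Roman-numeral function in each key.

The scale of G# minor (natural minor) is G# A# B C# D# E F#; G# is degree 1, and the triad built there (G#-B-D#) is minor, so it is i.
The scale of F# major is F# G# A# B C# D# E#; G# is degree 2, and the triad built there (G#-B-D#) is minor, so it is ii.

i in G# minor; ii in F# major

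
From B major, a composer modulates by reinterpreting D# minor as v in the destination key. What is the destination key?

G# minor

The numeral v denotes a minor triad on scale degree 5. With D# on degree 5, the tonic of the new key is G#.
Degree 5 carries a minor triad in natural-minor keys, so the destination is G# minor.
Check: the diatonic triads of G# minor (natural minor) are G#m (i), A#dim (ii°), B (III), C#m (iv), D#m (v), E (VI), F# (VII) — D# minor is indeed v.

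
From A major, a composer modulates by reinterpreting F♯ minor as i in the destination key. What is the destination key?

F♯ minor

The numeral i denotes a minor triad on scale degree 1. With F♯ on degree 1, the tonic of the new key is F♯.
Degree 1 carries a minor triad in minor keys, so the destination is F♯ minor.
Check: the diatonic triads of F♯ minor (natural minor) are F♯m (i), G♯dim (ii°), A (III), Bm (iv), C♯m (v), D (VI), E (VII) — F♯ minor is indeed i.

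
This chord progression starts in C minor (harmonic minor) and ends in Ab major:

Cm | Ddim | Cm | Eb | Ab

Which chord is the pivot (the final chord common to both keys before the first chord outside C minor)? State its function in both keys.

Chords diatonic to C minor: Cm, Ddim, Ebaug, Fm, G, Ab, Bdim.
Reading the progression, the first chord not in that set is Eb, so the modulation leaves C minor there.
The chord immediately before Eb is Cm, which is diatonic to both keys: i in C minor and iii in Ab major.

Cm — i in C minor, iii in Ab major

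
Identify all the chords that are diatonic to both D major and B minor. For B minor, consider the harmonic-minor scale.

Em, G, Bm, C#dim

Triads in D major: D major (I), E minor (ii), F# minor (iii), G major (IV), A major (V), B minor (vi), C# diminished (vii°).
Triads in B minor (harmonic minor): B minor (i), C# diminished (ii°), D augmented (III+), E minor (iv), F# major (V), G major (VI), A# diminished (vii°).
Shared triads with their functions: E minor (ii in D major, iv in B minor); G major (IV in D major, VI in B minor); B minor (vi in D major, i in B minor); C# diminished (vii° in D major, ii° in B minor).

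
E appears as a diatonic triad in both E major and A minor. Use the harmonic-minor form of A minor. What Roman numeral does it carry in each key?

The scale of E major is E F# G# A B C# D#; E is degree 1, and the triad built there (E-G#-B) is major, so it is I.
The scale of A minor (harmonic minor) is A B C D E F G#; E is degree 5, and the triad built there (E-G#-B) is major, so it is V.

I in E major; V in A minor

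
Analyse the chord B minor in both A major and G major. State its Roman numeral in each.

The scale of A major is A B C# D E F# G#; B is degree 2, and the triad built there (B-D-F#) is minor, so it is ii.
The scale of G major is G A B C D E F#; B is degree 3, and the triad built there (B-D-F#) is minor, so it is iii.

ii in A major; iii in G major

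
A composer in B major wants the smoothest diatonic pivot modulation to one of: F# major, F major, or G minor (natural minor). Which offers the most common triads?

F# major

Triads of B major: B (I), C#m (ii), D#m (iii), E (IV), F# (V), G#m (vi), A#dim (vii°).
F# major shares 4: B, D#m, F#, G#m.
F major shares 0: none.
G minor (natural minor) shares 0: none.
The most common triads (4) are shared with F# major.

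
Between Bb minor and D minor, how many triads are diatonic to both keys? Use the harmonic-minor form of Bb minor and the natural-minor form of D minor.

Diatonic triads of Bb minor (harmonic minor): Bb minor (i), C diminished (ii°), Db augmented (III+), Eb minor (iv), F major (V), Gb major (VI), A diminished (vii°).
Diatonic triads of D minor (natural minor): D minor (i), E diminished (ii°), F major (III), G minor (iv), A minor (v), Bb major (VI), C major (VII).
Matching root and quality in both lists: F major.
That gives 1 common triad.

1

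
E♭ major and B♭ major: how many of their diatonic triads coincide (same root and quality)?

Diatonic triads of E♭ major: E♭ major (I), F minor (ii), G minor (iii), A♭ major (IV), B♭ major (V), C minor (vi), D diminished (vii°).
Diatonic triads of B♭ major: B♭ major (I), C minor (ii), D minor (iii), E♭ major (IV), F major (V), G minor (vi), A diminished (vii°).
Matching root and quality in both lists: E♭ major, G minor, B♭ major, C minor.
That gives 4 common triads.

4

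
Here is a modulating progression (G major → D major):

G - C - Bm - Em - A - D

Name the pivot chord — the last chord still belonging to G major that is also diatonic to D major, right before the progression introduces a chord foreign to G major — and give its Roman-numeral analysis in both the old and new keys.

Chords diatonic to G major: G, Am, Bm, C, D, Em, F#dim.
Reading the progression, the first chord not in that set is A, so the modulation leaves G major there.
The chord immediately before A is Em, which is diatonic to both keys: vi in G major and ii in D major.

Em — vi in G major, ii in D major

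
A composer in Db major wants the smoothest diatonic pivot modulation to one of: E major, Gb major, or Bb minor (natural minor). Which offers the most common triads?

Triads of Db major: Db (I), Ebm (ii), Fm (iii), Gb (IV), Ab (V), Bbm (vi), Cdim (vii°).
E major shares 0: none.
Gb major shares 4: Db, Ebm, Gb, Bbm.
Bb minor (natural minor) shares 7: Db, Ebm, Fm, Gb, Ab, Bbm, Cdim.
The most common triads (7) are shared with Bb minor.

Bb minor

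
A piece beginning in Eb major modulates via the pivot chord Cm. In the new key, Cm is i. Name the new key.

The numeral i denotes a minor triad on scale degree 1. With C on degree 1, the tonic of the new key is C.
Degree 1 carries a minor triad in minor keys, so the destination is C minor.
Check: the diatonic triads of C minor (natural minor) are Cm (i), Ddim (ii°), Eb (III), Fm (iv), Gm (v), Ab (VI), Bb (VII) — Cm is indeed i.

C minor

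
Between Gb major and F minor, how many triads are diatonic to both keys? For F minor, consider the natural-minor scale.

Diatonic triads of Gb major: Gb major (I), Ab minor (ii), Bb minor (iii), Cb major (IV), Db major (V), Eb minor (vi), F diminished (vii°).
Diatonic triads of F minor (natural minor): F minor (i), G diminished (ii°), Ab major (III), Bb minor (iv), C minor (v), Db major (VI), Eb major (VII).
Matching root and quality in both lists: Bb minor, Db major.
That gives 2 common triads.

2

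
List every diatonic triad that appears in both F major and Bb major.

F, Gm, Bb, Dm

Triads in F major: F major (I), G minor (ii), A minor (iii), Bb major (IV), C major (V), D minor (vi), E diminished (vii°).
Triads in Bb major: Bb major (I), C minor (ii), D minor (iii), Eb major (IV), F major (V), G minor (vi), A diminished (vii°).
Shared triads with their functions: F major (I in F major, V in Bb major); G minor (ii in F major, vi in Bb major); Bb major (IV in F major, I in Bb major); D minor (vi in F major, iii in Bb major).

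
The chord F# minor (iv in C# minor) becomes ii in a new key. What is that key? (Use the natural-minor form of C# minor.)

The numeral ii denotes a minor triad on scale degree 2. With F# on degree 2, the tonic of the new key is E.
Degree 2 carries a minor triad in major keys, so the destination is E major.
Check: the diatonic triads of E major are E (I), F#m (ii), G#m (iii), A (IV), B (V), C#m (vi), D#dim (vii°) — F# minor is indeed ii.

E major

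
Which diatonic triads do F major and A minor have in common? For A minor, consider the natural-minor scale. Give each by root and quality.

F, Am, C, Dm

Triads in F major: F (I), Gm (ii), Am (iii), Bb (IV), C (V), Dm (vi), Edim (vii°).
Triads in A minor (natural minor): Am (i), Bdim (ii°), C (III), Dm (iv), Em (v), F (VI), G (VII).
Shared triads with their functions: F (I in F major, VI in A minor); Am (iii in F major, i in A minor); C (V in F major, III in A minor); Dm (vi in F major, iv in A minor).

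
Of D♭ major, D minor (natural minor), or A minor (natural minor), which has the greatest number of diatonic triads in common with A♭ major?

D♭ major

Triads of A♭ major: A♭ (I), B♭m (ii), Cm (iii), D♭ (IV), E♭ (V), Fm (vi), Gdim (vii°).
D♭ major shares 4: A♭, B♭m, D♭, Fm.
D minor (natural minor) shares 0: none.
A minor (natural minor) shares 0: none.
The most common triads (4) are shared with D♭ major.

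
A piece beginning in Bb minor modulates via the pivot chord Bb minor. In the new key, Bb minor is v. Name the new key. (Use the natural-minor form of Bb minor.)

Eb minor

The numeral v denotes a minor triad on scale degree 5. With Bb on degree 5, the tonic of the new key is Eb.
Degree 5 carries a minor triad in natural-minor keys, so the destination is Eb minor.
Check: the diatonic triads of Eb minor (natural minor) are Ebm (i), Fdim (ii°), Gb (III), Abm (iv), Bbm (v), Cb (VI), Db (VII) — Bb minor is indeed v.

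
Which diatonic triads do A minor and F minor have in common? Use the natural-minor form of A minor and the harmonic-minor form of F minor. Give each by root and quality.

Triads in A minor (natural minor): Am (i), Bdim (ii°), C (III), Dm (iv), Em (v), F (VI), G (VII).
Triads in F minor (harmonic minor): Fm (i), Gdim (ii°), A♭aug (III+), B♭m (iv), C (V), D♭ (VI), Edim (vii°).
Shared triads with their functions: C (III in A minor, V in F minor).

C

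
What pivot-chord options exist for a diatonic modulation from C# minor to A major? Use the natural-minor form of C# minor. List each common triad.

C#m, E, F#m, A

Triads in C# minor (natural minor): C#m (i), D#dim (ii°), E (III), F#m (iv), G#m (v), A (VI), B (VII).
Triads in A major: A (I), Bm (ii), C#m (iii), D (IV), E (V), F#m (vi), G#dim (vii°).
Shared triads with their functions: C#m (i in C# minor, iii in A major); E (III in C# minor, V in A major); F#m (iv in C# minor, vi in A major); A (VI in C# minor, I in A major).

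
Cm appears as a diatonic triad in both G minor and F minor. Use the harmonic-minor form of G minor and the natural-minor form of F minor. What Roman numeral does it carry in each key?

The scale of G minor (harmonic minor) is G A B♭ C D E♭ F♯; C is degree 4, and the triad built there (C-E♭-G) is minor, so it is iv.
The scale of F minor (natural minor) is F G A♭ B♭ C D♭ E♭; C is degree 5, and the triad built there (C-E♭-G) is minor, so it is v.

iv in G minor; v in F minor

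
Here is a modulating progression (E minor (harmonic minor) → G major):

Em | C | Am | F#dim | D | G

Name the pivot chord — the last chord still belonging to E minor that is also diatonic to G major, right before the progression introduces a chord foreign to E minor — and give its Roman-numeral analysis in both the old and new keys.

Chords diatonic to E minor: Em, F#dim, Gaug, Am, B, C, D#dim.
Reading the progression, the first chord not in that set is D, so the modulation leaves E minor there.
The chord immediately before D is F#dim, which is diatonic to both keys: ii° in E minor and vii° in G major.

F#dim — ii° in E minor, vii° in G major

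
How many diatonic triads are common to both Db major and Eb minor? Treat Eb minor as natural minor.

4

Diatonic triads of Db major: Db (I), Ebm (ii), Fm (iii), Gb (IV), Ab (V), Bbm (vi), Cdim (vii°).
Diatonic triads of Eb minor (natural minor): Ebm (i), Fdim (ii°), Gb (III), Abm (iv), Bbm (v), Cb (VI), Db (VII).
Matching root and quality in both lists: Db, Ebm, Gb, Bbm.
That gives 4 common triads.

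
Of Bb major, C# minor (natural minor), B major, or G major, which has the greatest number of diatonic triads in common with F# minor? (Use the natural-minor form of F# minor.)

Triads of F# minor (natural minor): F#m (i), G#dim (ii°), A (III), Bm (iv), C#m (v), D (VI), E (VII).
Bb major shares 0: none.
C# minor (natural minor) shares 4: F#m, A, C#m, E.
B major shares 2: C#m, E.
G major shares 2: Bm, D.
The most common triads (4) are shared with C# minor.

C# minor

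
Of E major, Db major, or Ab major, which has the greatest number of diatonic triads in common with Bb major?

Triads of Bb major: Bb (I), Cm (ii), Dm (iii), Eb (IV), F (V), Gm (vi), Adim (vii°).
E major shares 0: none.
Db major shares 0: none.
Ab major shares 2: Cm, Eb.
The most common triads (2) are shared with Ab major.

Ab major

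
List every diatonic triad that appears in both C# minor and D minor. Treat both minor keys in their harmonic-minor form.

Triads in C# minor (harmonic minor): C# minor (i), D# diminished (ii°), E augmented (III+), F# minor (iv), G# major (V), A major (VI), B# diminished (vii°).
Triads in D minor (harmonic minor): D minor (i), E diminished (ii°), F augmented (III+), G minor (iv), A major (V), Bb major (VI), C# diminished (vii°).
Shared triads with their functions: A major (VI in C# minor, V in D minor).

A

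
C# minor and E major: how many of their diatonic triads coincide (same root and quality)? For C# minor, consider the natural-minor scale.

7

Diatonic triads of C# minor (natural minor): C# minor (i), D# diminished (ii°), E major (III), F# minor (iv), G# minor (v), A major (VI), B major (VII).
Diatonic triads of E major: E major (I), F# minor (ii), G# minor (iii), A major (IV), B major (V), C# minor (vi), D# diminished (vii°).
Matching root and quality in both lists: C# minor, D# diminished, E major, F# minor, G# minor, A major, B major.
That gives 7 common triads.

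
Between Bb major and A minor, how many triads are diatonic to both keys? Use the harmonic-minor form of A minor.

2

Diatonic triads of Bb major: Bb (I), Cm (ii), Dm (iii), Eb (IV), F (V), Gm (vi), Adim (vii°).
Diatonic triads of A minor (harmonic minor): Am (i), Bdim (ii°), Caug (III+), Dm (iv), E (V), F (VI), G#dim (vii°).
Matching root and quality in both lists: Dm, F.
That gives 2 common triads.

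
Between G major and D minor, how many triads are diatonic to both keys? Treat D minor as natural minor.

Diatonic triads of G major: G major (I), A minor (ii), B minor (iii), C major (IV), D major (V), E minor (vi), F# diminished (vii°).
Diatonic triads of D minor (natural minor): D minor (i), E diminished (ii°), F major (III), G minor (iv), A minor (v), Bb major (VI), C major (VII).
Matching root and quality in both lists: A minor, C major.
That gives 2 common triads.

2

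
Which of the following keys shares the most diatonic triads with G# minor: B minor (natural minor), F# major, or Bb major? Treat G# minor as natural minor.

Triads of G# minor (natural minor): G#m (i), A#dim (ii°), B (III), C#m (iv), D#m (v), E (VI), F# (VII).
B minor (natural minor) shares 0: none.
F# major shares 4: G#m, B, D#m, F#.
Bb major shares 0: none.
The most common triads (4) are shared with F# major.

F# major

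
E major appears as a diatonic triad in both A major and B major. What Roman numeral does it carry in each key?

The scale of A major is A B C# D E F# G#; E is degree 5, and the triad built there (E-G#-B) is major, so it is V.
The scale of B major is B C# D# E F# G# A#; E is degree 4, and the triad built there (E-G#-B) is major, so it is IV.

V in A major; IV in B major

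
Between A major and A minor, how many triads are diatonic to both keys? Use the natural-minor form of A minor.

0

Diatonic triads of A major: A major (I), B minor (ii), C# minor (iii), D major (IV), E major (V), F# minor (vi), G# diminished (vii°).
Diatonic triads of A minor (natural minor): A minor (i), B diminished (ii°), C major (III), D minor (iv), E minor (v), F major (VI), G major (VII).
No triad has the same root and quality in both keys.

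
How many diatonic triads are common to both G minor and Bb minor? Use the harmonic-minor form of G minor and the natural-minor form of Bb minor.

0

Diatonic triads of G minor (harmonic minor): Gm (i), Adim (ii°), Bbaug (III+), Cm (iv), D (V), Eb (VI), F#dim (vii°).
Diatonic triads of Bb minor (natural minor): Bbm (i), Cdim (ii°), Db (III), Ebm (iv), Fm (v), Gb (VI), Ab (VII).
No triad has the same root and quality in both keys.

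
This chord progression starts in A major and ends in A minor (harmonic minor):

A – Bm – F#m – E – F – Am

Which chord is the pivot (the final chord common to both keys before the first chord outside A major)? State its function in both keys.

E — V in A major, V in A minor

Chords diatonic to A major: A, Bm, C#m, D, E, F#m, G#dim.
Reading the progression, the first chord not in that set is F, so the modulation leaves A major there.
The chord immediately before F is E, which is diatonic to both keys: V in A major and V in A minor.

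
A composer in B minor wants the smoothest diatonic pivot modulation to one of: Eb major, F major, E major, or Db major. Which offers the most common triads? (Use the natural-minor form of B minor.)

Triads of B minor (natural minor): Bm (i), C#dim (ii°), D (III), Em (iv), F#m (v), G (VI), A (VII).
Eb major shares 0: none.
F major shares 0: none.
E major shares 2: F#m, A.
Db major shares 0: none.
The most common triads (2) are shared with E major.

E major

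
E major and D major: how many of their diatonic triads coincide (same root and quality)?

Diatonic triads of E major: E (I), F#m (ii), G#m (iii), A (IV), B (V), C#m (vi), D#dim (vii°).
Diatonic triads of D major: D (I), Em (ii), F#m (iii), G (IV), A (V), Bm (vi), C#dim (vii°).
Matching root and quality in both lists: F#m, A.
That gives 2 common triads.

2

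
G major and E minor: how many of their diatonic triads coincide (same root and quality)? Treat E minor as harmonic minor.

Diatonic triads of G major: G (I), Am (ii), Bm (iii), C (IV), D (V), Em (vi), F#dim (vii°).
Diatonic triads of E minor (harmonic minor): Em (i), F#dim (ii°), Gaug (III+), Am (iv), B (V), C (VI), D#dim (vii°).
Matching root and quality in both lists: Am, C, Em, F#dim.
That gives 4 common triads.

4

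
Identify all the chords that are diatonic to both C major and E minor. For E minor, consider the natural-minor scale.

Triads in C major: C major (I), D minor (ii), E minor (iii), F major (IV), G major (V), A minor (vi), B diminished (vii°).
Triads in E minor (natural minor): E minor (i), F# diminished (ii°), G major (III), A minor (iv), B minor (v), C major (VI), D major (VII).
Shared triads with their functions: C major (I in C major, VI in E minor); E minor (iii in C major, i in E minor); G major (V in C major, III in E minor); A minor (vi in C major, iv in E minor).

C, Em, G, Am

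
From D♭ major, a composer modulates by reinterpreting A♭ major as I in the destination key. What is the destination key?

A♭ major

The numeral I denotes a major triad on scale degree 1. With A♭ on degree 1, the tonic of the new key is A♭.
Degree 1 carries a major triad in major keys, so the destination is A♭ major.
Check: the diatonic triads of A♭ major are A♭ (I), B♭m (ii), Cm (iii), D♭ (IV), E♭ (V), Fm (vi), Gdim (vii°) — A♭ major is indeed I.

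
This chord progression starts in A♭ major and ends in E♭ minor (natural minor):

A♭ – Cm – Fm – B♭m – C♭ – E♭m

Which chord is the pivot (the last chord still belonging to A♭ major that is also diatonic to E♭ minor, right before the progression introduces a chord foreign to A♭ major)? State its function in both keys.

Chords diatonic to A♭ major: A♭, B♭m, Cm, D♭, E♭, Fm, Gdim.
Reading the progression, the first chord not in that set is C♭, so the modulation leaves A♭ major there.
The chord immediately before C♭ is B♭m, which is diatonic to both keys: ii in A♭ major and v in E♭ minor.

B♭m — ii in A♭ major, v in E♭ minor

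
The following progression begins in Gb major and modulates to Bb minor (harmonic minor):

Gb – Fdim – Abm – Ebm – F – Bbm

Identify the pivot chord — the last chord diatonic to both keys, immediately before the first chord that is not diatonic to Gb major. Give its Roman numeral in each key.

Chords diatonic to Gb major: Gb, Abm, Bbm, Cb, Db, Ebm, Fdim.
Reading the progression, the first chord not in that set is F, so the modulation leaves Gb major there.
The chord immediately before F is Ebm, which is diatonic to both keys: vi in Gb major and iv in Bb minor.

Ebm — vi in Gb major, iv in Bb minor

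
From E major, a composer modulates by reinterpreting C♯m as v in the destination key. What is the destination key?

F♯ minor

The numeral v denotes a minor triad on scale degree 5. With C♯ on degree 5, the tonic of the new key is F♯.
Degree 5 carries a minor triad in natural-minor keys, so the destination is F♯ minor.
Check: the diatonic triads of F♯ minor (natural minor) are F♯m (i), G♯dim (ii°), A (III), Bm (iv), C♯m (v), D (VI), E (VII) — C♯m is indeed v.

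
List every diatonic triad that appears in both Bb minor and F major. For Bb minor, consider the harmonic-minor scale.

Triads in Bb minor (harmonic minor): Bbm (i), Cdim (ii°), Dbaug (III+), Ebm (iv), F (V), Gb (VI), Adim (vii°).
Triads in F major: F (I), Gm (ii), Am (iii), Bb (IV), C (V), Dm (vi), Edim (vii°).
Shared triads with their functions: F (V in Bb minor, I in F major).

F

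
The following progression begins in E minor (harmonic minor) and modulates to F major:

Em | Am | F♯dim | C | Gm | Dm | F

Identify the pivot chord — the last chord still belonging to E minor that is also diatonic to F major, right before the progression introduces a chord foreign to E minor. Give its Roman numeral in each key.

C — VI in E minor, V in F major

Chords diatonic to E minor: Em, F♯dim, Gaug, Am, B, C, D♯dim.
Reading the progression, the first chord not in that set is Gm, so the modulation leaves E minor there.
The chord immediately before Gm is C, which is diatonic to both keys: VI in E minor and V in F major.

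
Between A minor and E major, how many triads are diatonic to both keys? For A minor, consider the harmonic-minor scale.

Diatonic triads of A minor (harmonic minor): A minor (i), B diminished (ii°), C augmented (III+), D minor (iv), E major (V), F major (VI), G♯ diminished (vii°).
Diatonic triads of E major: E major (I), F♯ minor (ii), G♯ minor (iii), A major (IV), B major (V), C♯ minor (vi), D♯ diminished (vii°).
Matching root and quality in both lists: E major.
That gives 1 common triad.

1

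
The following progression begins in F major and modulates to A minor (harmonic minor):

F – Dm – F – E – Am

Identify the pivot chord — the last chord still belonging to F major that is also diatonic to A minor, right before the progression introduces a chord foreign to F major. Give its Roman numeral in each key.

Chords diatonic to F major: F, Gm, Am, Bb, C, Dm, Edim.
Reading the progression, the first chord not in that set is E, so the modulation leaves F major there.
The chord immediately before E is F, which is diatonic to both keys: I in F major and VI in A minor.

F — I in F major, VI in A minor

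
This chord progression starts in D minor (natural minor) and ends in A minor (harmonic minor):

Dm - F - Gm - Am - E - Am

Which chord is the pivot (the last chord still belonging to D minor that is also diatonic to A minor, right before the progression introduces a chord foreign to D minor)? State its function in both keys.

Am — v in D minor, i in A minor

Chords diatonic to D minor: Dm, Edim, F, Gm, Am, Bb, C.
Reading the progression, the first chord not in that set is E, so the modulation leaves D minor there.
The chord immediately before E is Am, which is diatonic to both keys: v in D minor and i in A minor.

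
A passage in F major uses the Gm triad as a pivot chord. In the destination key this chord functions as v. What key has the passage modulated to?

C minor

The numeral v denotes a minor triad on scale degree 5. With G on degree 5, the tonic of the new key is C.
Degree 5 carries a minor triad in natural-minor keys, so the destination is C minor.
Check: the diatonic triads of C minor (natural minor) are Cm (i), Ddim (ii°), Eb (III), Fm (iv), Gm (v), Ab (VI), Bb (VII) — Gm is indeed v.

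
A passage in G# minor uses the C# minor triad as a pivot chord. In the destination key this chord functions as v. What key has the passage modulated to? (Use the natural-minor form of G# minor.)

F# minor

The numeral v denotes a minor triad on scale degree 5. With C# on degree 5, the tonic of the new key is F#.
Degree 5 carries a minor triad in natural-minor keys, so the destination is F# minor.
Check: the diatonic triads of F# minor (natural minor) are F#m (i), G#dim (ii°), A (III), Bm (iv), C#m (v), D (VI), E (VII) — C# minor is indeed v.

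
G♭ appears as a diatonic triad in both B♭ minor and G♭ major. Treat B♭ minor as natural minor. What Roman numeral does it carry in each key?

The scale of B♭ minor (natural minor) is B♭ C D♭ E♭ F G♭ A♭; G♭ is degree 6, and the triad built there (G♭-B♭-D♭) is major, so it is VI.
The scale of G♭ major is G♭ A♭ B♭ C♭ D♭ E♭ F; G♭ is degree 1, and the triad built there (G♭-B♭-D♭) is major, so it is I.

VI in B♭ minor; I in G♭ major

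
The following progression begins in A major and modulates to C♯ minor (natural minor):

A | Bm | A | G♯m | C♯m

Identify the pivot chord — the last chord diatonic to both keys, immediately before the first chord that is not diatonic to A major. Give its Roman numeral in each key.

A — I in A major, VI in C♯ minor

Chords diatonic to A major: A, Bm, C♯m, D, E, F♯m, G♯dim.
Reading the progression, the first chord not in that set is G♯m, so the modulation leaves A major there.
The chord immediately before G♯m is A, which is diatonic to both keys: I in A major and VI in C♯ minor.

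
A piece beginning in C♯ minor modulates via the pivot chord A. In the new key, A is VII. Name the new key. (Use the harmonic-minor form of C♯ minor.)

B minor

The numeral VII denotes a major triad on scale degree 7. With A on degree 7, the tonic of the new key is B.
Degree 7 carries a major triad in natural-minor keys, so the destination is B minor.
Check: the diatonic triads of B minor (natural minor) are Bm (i), C♯dim (ii°), D (III), Em (iv), F♯m (v), G (VI), A (VII) — A is indeed VII.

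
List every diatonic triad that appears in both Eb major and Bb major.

Triads in Eb major: Eb major (I), F minor (ii), G minor (iii), Ab major (IV), Bb major (V), C minor (vi), D diminished (vii°).
Triads in Bb major: Bb major (I), C minor (ii), D minor (iii), Eb major (IV), F major (V), G minor (vi), A diminished (vii°).
Shared triads with their functions: Eb major (I in Eb major, IV in Bb major); G minor (iii in Eb major, vi in Bb major); Bb major (V in Eb major, I in Bb major); C minor (vi in Eb major, ii in Bb major).

Eb, Gm, Bb, Cm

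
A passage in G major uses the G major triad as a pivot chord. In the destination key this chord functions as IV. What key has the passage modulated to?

D major

The numeral IV denotes a major triad on scale degree 4. With G on degree 4, the tonic of the new key is D.
Degree 4 carries a major triad in major keys, so the destination is D major.
Check: the diatonic triads of D major are D (I), Em (ii), F♯m (iii), G (IV), A (V), Bm (vi), C♯dim (vii°) — G major is indeed IV.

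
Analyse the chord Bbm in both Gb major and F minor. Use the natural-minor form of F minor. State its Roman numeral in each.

The scale of Gb major is Gb Ab Bb Cb Db Eb F; Bb is degree 3, and the triad built there (Bb-Db-F) is minor, so it is iii.
The scale of F minor (natural minor) is F G Ab Bb C Db Eb; Bb is degree 4, and the triad built there (Bb-Db-F) is minor, so it is iv.

iii in Gb major; iv in F minor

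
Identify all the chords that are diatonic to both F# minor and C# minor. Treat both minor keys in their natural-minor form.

Triads in F# minor (natural minor): F#m (i), G#dim (ii°), A (III), Bm (iv), C#m (v), D (VI), E (VII).
Triads in C# minor (natural minor): C#m (i), D#dim (ii°), E (III), F#m (iv), G#m (v), A (VI), B (VII).
Shared triads with their functions: F#m (i in F# minor, iv in C# minor); A (III in F# minor, VI in C# minor); C#m (v in F# minor, i in C# minor); E (VII in F# minor, III in C# minor).

F#m, A, C#m, E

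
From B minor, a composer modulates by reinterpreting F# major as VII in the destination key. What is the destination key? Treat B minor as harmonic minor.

The numeral VII denotes a major triad on scale degree 7. With F# on degree 7, the tonic of the new key is G#.
Degree 7 carries a major triad in natural-minor keys, so the destination is G# minor.
Check: the diatonic triads of G# minor (natural minor) are G#m (i), A#dim (ii°), B (III), C#m (iv), D#m (v), E (VI), F# (VII) — F# major is indeed VII.

G# minor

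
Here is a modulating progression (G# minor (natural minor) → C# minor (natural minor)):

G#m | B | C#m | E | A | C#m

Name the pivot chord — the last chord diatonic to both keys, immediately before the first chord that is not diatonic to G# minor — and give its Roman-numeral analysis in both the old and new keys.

Chords diatonic to G# minor: G#m, A#dim, B, C#m, D#m, E, F#.
Reading the progression, the first chord not in that set is A, so the modulation leaves G# minor there.
The chord immediately before A is E, which is diatonic to both keys: VI in G# minor and III in C# minor.

E — VI in G# minor, III in C# minor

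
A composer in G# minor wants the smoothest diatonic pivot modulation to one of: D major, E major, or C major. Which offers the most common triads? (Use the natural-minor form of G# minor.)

Triads of G# minor (natural minor): G# minor (i), A# diminished (ii°), B major (III), C# minor (iv), D# minor (v), E major (VI), F# major (VII).
D major shares 0: none.
E major shares 4: G#m, B, C#m, E.
C major shares 0: none.
The most common triads (4) are shared with E major.

E major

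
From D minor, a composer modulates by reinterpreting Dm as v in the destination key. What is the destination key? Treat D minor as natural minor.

G minor

The numeral v denotes a minor triad on scale degree 5. With D on degree 5, the tonic of the new key is G.
Degree 5 carries a minor triad in natural-minor keys, so the destination is G minor.
Check: the diatonic triads of G minor (natural minor) are Gm (i), Adim (ii°), Bb (III), Cm (iv), Dm (v), Eb (VI), F (VII) — Dm is indeed v.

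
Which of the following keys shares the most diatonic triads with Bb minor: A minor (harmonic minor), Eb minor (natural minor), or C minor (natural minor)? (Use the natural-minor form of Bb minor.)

Eb minor

Triads of Bb minor (natural minor): Bbm (i), Cdim (ii°), Db (III), Ebm (iv), Fm (v), Gb (VI), Ab (VII).
A minor (harmonic minor) shares 0: none.
Eb minor (natural minor) shares 4: Bbm, Db, Ebm, Gb.
C minor (natural minor) shares 2: Fm, Ab.
The most common triads (4) are shared with Eb minor.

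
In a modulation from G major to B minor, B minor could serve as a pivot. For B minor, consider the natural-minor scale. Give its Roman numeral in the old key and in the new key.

iii in G major; i in B minor

The scale of G major is G A B C D E F#; B is degree 3, and the triad built there (B-D-F#) is minor, so it is iii.
The scale of B minor (natural minor) is B C# D E F# G A; B is degree 1, and the triad built there (B-D-F#) is minor, so it is i.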